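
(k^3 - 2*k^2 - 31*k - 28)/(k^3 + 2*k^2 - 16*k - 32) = (k^2 - 6*k - 7)/(k^2 - 2*k - 8)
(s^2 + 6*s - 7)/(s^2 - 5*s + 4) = (s + 7)/(s - 4)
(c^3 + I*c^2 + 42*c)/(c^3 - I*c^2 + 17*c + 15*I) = c*(c^2 + I*c + 42)/(c^3 - I*c^2 + 17*c + 15*I)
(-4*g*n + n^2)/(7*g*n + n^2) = (-4*g + n)/(7*g + n)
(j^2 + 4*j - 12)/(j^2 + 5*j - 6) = (j - 2)/(j - 1)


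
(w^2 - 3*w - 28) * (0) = 0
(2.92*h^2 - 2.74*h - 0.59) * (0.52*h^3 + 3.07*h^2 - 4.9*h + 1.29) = 1.5184*h^5 + 7.5396*h^4 - 23.0266*h^3 + 15.3815*h^2 - 0.6436*h - 0.7611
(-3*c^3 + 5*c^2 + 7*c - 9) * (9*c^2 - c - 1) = -27*c^5 + 48*c^4 + 61*c^3 - 93*c^2 + 2*c + 9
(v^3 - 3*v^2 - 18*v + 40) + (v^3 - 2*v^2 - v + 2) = 2*v^3 - 5*v^2 - 19*v + 42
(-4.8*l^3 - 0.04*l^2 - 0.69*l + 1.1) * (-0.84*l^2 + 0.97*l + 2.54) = 4.032*l^5 - 4.6224*l^4 - 11.6512*l^3 - 1.6949*l^2 - 0.6856*l + 2.794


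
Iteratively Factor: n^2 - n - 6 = (n + 2)*(n - 3)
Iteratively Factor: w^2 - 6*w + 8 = (w - 4)*(w - 2)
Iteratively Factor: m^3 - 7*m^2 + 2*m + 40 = (m + 2)*(m^2 - 9*m + 20) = (m - 5)*(m + 2)*(m - 4)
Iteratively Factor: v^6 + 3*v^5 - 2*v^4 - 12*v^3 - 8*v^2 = (v - 2)*(v^5 + 5*v^4 + 8*v^3 + 4*v^2) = (v - 2)*(v + 2)*(v^4 + 3*v^3 + 2*v^2) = v*(v - 2)*(v + 2)*(v^3 + 3*v^2 + 2*v) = v^2*(v - 2)*(v + 2)*(v^2 + 3*v + 2) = v^2*(v - 2)*(v + 2)^2*(v + 1)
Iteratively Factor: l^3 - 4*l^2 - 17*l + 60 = (l - 3)*(l^2 - l - 20) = (l - 5)*(l - 3)*(l + 4)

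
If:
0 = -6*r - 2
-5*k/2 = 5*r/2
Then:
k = 1/3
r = -1/3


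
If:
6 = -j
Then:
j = -6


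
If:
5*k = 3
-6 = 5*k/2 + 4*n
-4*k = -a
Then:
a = 12/5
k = 3/5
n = -15/8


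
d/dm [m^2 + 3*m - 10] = 2*m + 3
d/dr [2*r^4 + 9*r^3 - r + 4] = 8*r^3 + 27*r^2 - 1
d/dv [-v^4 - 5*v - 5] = -4*v^3 - 5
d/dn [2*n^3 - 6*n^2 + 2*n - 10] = 6*n^2 - 12*n + 2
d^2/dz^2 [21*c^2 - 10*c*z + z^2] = 2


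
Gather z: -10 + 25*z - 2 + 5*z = 30*z - 12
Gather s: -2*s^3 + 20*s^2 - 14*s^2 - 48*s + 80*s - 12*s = -2*s^3 + 6*s^2 + 20*s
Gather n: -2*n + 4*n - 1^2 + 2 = 2*n + 1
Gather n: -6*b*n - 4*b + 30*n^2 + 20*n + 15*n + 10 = -4*b + 30*n^2 + n*(35 - 6*b) + 10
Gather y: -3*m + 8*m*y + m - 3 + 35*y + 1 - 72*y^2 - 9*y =-2*m - 72*y^2 + y*(8*m + 26) - 2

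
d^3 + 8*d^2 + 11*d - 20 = (d - 1)*(d + 4)*(d + 5)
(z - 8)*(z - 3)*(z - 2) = z^3 - 13*z^2 + 46*z - 48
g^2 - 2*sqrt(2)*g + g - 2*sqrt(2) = (g + 1)*(g - 2*sqrt(2))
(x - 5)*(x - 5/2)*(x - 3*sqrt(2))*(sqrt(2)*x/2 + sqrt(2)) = sqrt(2)*x^4/2 - 11*sqrt(2)*x^3/4 - 3*x^3 - 5*sqrt(2)*x^2/4 + 33*x^2/2 + 15*x/2 + 25*sqrt(2)*x/2 - 75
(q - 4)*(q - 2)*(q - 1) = q^3 - 7*q^2 + 14*q - 8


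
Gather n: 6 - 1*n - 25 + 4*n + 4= 3*n - 15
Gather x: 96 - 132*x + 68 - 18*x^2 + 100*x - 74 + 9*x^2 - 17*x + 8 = -9*x^2 - 49*x + 98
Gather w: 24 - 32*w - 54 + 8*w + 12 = -24*w - 18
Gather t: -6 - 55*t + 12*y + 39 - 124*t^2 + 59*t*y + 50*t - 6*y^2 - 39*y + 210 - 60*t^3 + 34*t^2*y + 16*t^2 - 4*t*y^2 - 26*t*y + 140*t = -60*t^3 + t^2*(34*y - 108) + t*(-4*y^2 + 33*y + 135) - 6*y^2 - 27*y + 243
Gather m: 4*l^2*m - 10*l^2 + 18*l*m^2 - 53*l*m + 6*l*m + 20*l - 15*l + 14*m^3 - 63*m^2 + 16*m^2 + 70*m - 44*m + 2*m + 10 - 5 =-10*l^2 + 5*l + 14*m^3 + m^2*(18*l - 47) + m*(4*l^2 - 47*l + 28) + 5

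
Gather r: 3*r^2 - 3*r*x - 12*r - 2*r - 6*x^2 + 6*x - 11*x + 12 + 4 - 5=3*r^2 + r*(-3*x - 14) - 6*x^2 - 5*x + 11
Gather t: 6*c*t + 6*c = 6*c*t + 6*c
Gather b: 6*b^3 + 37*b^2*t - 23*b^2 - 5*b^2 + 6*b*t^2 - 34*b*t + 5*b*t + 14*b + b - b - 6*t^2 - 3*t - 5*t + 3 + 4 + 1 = 6*b^3 + b^2*(37*t - 28) + b*(6*t^2 - 29*t + 14) - 6*t^2 - 8*t + 8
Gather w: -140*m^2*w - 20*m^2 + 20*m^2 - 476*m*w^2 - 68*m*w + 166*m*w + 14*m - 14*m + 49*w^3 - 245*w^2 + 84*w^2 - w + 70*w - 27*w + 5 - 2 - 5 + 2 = 49*w^3 + w^2*(-476*m - 161) + w*(-140*m^2 + 98*m + 42)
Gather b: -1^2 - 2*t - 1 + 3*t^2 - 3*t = 3*t^2 - 5*t - 2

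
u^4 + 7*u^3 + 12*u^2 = u^2*(u + 3)*(u + 4)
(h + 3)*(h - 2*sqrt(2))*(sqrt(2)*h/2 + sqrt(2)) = sqrt(2)*h^3/2 - 2*h^2 + 5*sqrt(2)*h^2/2 - 10*h + 3*sqrt(2)*h - 12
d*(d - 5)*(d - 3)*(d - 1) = d^4 - 9*d^3 + 23*d^2 - 15*d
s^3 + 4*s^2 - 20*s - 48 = (s - 4)*(s + 2)*(s + 6)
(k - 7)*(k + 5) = k^2 - 2*k - 35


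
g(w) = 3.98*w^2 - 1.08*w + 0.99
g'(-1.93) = -16.44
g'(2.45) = 18.42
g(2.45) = 22.23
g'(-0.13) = -2.11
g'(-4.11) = -33.80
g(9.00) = 313.65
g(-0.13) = 1.20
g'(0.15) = 0.11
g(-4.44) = 84.25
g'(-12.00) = -96.60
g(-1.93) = 17.90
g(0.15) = 0.92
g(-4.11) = 72.66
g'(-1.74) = -14.93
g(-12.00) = 587.07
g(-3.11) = 42.84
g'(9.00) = 70.56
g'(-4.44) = -36.42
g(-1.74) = 14.92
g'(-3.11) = -25.84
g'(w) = 7.96*w - 1.08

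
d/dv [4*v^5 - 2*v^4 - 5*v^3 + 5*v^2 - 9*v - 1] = 20*v^4 - 8*v^3 - 15*v^2 + 10*v - 9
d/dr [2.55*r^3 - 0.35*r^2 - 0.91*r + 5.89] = 7.65*r^2 - 0.7*r - 0.91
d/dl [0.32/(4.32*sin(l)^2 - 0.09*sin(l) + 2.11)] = (0.0288 - 2.7648*sin(l))*cos(l)/(4.32*sin(l)^2 - 0.09*sin(l) + 2.11)^2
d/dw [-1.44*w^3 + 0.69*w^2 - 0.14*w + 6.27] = -4.32*w^2 + 1.38*w - 0.14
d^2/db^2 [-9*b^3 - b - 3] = -54*b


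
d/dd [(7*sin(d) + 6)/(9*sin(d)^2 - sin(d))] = 3*(-21*cos(d) - 36/tan(d) + 2*cos(d)/sin(d)^2)/(9*sin(d) - 1)^2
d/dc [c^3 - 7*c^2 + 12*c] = 3*c^2 - 14*c + 12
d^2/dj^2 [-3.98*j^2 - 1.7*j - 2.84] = -7.96000000000000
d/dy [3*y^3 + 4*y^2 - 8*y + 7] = 9*y^2 + 8*y - 8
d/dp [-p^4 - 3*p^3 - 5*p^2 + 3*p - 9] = -4*p^3 - 9*p^2 - 10*p + 3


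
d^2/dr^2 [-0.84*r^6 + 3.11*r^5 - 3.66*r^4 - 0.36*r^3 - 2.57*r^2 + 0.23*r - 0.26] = -25.2*r^4 + 62.2*r^3 - 43.92*r^2 - 2.16*r - 5.14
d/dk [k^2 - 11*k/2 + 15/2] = 2*k - 11/2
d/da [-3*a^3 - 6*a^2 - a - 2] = -9*a^2 - 12*a - 1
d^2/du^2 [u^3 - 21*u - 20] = 6*u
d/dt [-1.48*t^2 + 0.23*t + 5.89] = 0.23 - 2.96*t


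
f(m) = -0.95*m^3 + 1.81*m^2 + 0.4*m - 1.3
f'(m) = -2.85*m^2 + 3.62*m + 0.4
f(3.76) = -24.71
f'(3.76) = -26.28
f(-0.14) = -1.32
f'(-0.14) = -0.16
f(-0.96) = 0.82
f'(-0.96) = -5.70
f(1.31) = 0.19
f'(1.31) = 0.25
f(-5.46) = 205.11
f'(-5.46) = -104.33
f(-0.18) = -1.31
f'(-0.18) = -0.34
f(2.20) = -1.78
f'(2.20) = -5.43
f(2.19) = -1.72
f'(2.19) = -5.34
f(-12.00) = 1896.14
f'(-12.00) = -453.44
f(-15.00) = 3606.20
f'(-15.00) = -695.15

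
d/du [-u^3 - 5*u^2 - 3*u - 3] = -3*u^2 - 10*u - 3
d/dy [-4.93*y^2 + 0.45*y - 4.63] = 0.45 - 9.86*y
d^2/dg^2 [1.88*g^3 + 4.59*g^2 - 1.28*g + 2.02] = 11.28*g + 9.18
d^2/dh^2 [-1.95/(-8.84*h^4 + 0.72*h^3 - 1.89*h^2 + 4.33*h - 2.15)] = ((-206.856*h^2 + 8.424*h - 7.371)*(8.84*h^4 - 0.72*h^3 + 1.89*h^2 - 4.33*h + 2.15) + 1.95*(35.36*h^3 - 2.16*h^2 + 3.78*h - 4.33)*(70.72*h^3 - 4.32*h^2 + 7.56*h - 8.66))/(8.84*h^4 - 0.72*h^3 + 1.89*h^2 - 4.33*h + 2.15)^3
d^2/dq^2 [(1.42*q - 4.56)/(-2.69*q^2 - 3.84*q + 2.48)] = (-(1.42*q - 4.56)*(5.38*q + 3.84)*(10.76*q + 7.68) + (22.9188*q - 13.6272)*(2.69*q^2 + 3.84*q - 2.48))/(2.69*q^2 + 3.84*q - 2.48)^3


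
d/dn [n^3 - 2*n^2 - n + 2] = 3*n^2 - 4*n - 1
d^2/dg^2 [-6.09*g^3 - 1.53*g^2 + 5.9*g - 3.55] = -36.54*g - 3.06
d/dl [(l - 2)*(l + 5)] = 2*l + 3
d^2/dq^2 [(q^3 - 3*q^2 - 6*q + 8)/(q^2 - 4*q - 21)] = 2*(19*q^3 + 87*q^2 + 849*q - 523)/(q^6 - 12*q^5 - 15*q^4 + 440*q^3 + 315*q^2 - 5292*q - 9261)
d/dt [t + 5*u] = 1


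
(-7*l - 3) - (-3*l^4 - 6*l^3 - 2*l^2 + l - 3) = 3*l^4 + 6*l^3 + 2*l^2 - 8*l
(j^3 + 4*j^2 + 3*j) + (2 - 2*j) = j^3 + 4*j^2 + j + 2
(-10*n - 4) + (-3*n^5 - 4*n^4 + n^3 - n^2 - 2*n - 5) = -3*n^5 - 4*n^4 + n^3 - n^2 - 12*n - 9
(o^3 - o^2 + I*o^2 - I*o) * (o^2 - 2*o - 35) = o^5 - 3*o^4 + I*o^4 - 33*o^3 - 3*I*o^3 + 35*o^2 - 33*I*o^2 + 35*I*o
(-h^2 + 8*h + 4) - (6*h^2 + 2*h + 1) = -7*h^2 + 6*h + 3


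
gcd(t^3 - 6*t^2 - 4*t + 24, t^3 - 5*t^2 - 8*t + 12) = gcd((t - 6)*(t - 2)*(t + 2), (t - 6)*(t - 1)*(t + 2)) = t^2 - 4*t - 12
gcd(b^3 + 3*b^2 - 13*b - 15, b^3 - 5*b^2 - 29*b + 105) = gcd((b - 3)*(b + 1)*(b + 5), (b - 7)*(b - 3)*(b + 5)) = b^2 + 2*b - 15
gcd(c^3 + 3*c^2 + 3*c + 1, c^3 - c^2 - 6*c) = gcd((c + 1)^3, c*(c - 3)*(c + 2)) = 1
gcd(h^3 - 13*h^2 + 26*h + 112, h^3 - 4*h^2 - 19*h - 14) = h^2 - 5*h - 14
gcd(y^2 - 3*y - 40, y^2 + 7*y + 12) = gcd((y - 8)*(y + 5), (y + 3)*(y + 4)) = 1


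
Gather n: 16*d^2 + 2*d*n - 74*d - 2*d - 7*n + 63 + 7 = 16*d^2 - 76*d + n*(2*d - 7) + 70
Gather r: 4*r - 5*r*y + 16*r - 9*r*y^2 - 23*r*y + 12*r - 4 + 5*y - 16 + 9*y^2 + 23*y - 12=r*(-9*y^2 - 28*y + 32) + 9*y^2 + 28*y - 32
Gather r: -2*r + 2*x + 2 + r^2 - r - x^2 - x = r^2 - 3*r - x^2 + x + 2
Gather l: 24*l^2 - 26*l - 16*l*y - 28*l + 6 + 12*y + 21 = 24*l^2 + l*(-16*y - 54) + 12*y + 27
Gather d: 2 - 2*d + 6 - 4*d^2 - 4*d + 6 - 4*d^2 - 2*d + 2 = -8*d^2 - 8*d + 16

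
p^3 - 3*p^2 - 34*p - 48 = (p - 8)*(p + 2)*(p + 3)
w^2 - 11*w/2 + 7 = (w - 7/2)*(w - 2)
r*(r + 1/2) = r^2 + r/2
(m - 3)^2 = m^2 - 6*m + 9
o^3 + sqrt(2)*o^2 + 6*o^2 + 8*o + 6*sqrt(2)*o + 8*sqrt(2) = (o + 2)*(o + 4)*(o + sqrt(2))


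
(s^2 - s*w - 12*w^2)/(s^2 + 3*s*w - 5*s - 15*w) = (s - 4*w)/(s - 5)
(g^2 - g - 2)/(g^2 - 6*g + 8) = (g + 1)/(g - 4)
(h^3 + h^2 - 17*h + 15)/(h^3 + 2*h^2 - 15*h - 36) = (h^3 + h^2 - 17*h + 15)/(h^3 + 2*h^2 - 15*h - 36)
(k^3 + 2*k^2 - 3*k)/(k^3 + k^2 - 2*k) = (k + 3)/(k + 2)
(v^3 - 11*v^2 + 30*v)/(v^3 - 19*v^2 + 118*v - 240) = v/(v - 8)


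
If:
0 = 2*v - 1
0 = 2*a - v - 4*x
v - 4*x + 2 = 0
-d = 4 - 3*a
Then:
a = 3/2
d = 1/2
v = 1/2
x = 5/8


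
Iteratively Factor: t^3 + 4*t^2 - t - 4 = (t + 1)*(t^2 + 3*t - 4) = (t + 1)*(t + 4)*(t - 1)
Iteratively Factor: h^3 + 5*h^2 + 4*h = (h + 4)*(h^2 + h) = h*(h + 4)*(h + 1)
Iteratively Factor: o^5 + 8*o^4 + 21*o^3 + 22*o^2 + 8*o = (o + 2)*(o^4 + 6*o^3 + 9*o^2 + 4*o) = (o + 2)*(o + 4)*(o^3 + 2*o^2 + o) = (o + 1)*(o + 2)*(o + 4)*(o^2 + o) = o*(o + 1)*(o + 2)*(o + 4)*(o + 1)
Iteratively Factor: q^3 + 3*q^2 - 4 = (q + 2)*(q^2 + q - 2) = (q + 2)^2*(q - 1)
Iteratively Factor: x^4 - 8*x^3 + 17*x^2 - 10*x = (x - 2)*(x^3 - 6*x^2 + 5*x) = (x - 5)*(x - 2)*(x^2 - x) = x*(x - 5)*(x - 2)*(x - 1)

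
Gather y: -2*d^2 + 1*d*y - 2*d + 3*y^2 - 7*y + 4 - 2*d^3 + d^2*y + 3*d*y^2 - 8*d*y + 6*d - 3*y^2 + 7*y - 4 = -2*d^3 - 2*d^2 + 3*d*y^2 + 4*d + y*(d^2 - 7*d)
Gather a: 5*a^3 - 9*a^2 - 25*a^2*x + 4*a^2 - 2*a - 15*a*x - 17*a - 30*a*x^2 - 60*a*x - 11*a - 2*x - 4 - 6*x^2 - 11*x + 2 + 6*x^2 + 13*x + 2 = 5*a^3 + a^2*(-25*x - 5) + a*(-30*x^2 - 75*x - 30)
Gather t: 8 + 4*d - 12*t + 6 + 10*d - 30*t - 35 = 14*d - 42*t - 21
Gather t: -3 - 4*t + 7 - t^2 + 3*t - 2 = -t^2 - t + 2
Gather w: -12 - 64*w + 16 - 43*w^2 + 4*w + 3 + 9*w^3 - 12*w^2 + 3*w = 9*w^3 - 55*w^2 - 57*w + 7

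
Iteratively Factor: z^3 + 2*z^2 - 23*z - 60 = (z - 5)*(z^2 + 7*z + 12) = (z - 5)*(z + 4)*(z + 3)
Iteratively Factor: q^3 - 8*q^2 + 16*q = (q - 4)*(q^2 - 4*q) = q*(q - 4)*(q - 4)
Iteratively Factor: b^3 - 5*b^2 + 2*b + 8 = (b - 2)*(b^2 - 3*b - 4) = (b - 4)*(b - 2)*(b + 1)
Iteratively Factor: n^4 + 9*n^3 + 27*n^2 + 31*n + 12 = (n + 1)*(n^3 + 8*n^2 + 19*n + 12) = (n + 1)*(n + 4)*(n^2 + 4*n + 3) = (n + 1)*(n + 3)*(n + 4)*(n + 1)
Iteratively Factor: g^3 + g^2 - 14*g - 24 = (g + 2)*(g^2 - g - 12) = (g - 4)*(g + 2)*(g + 3)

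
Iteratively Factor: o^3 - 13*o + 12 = (o - 1)*(o^2 + o - 12) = (o - 3)*(o - 1)*(o + 4)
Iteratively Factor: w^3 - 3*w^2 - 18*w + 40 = (w - 5)*(w^2 + 2*w - 8) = (w - 5)*(w - 2)*(w + 4)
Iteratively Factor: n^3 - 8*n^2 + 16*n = (n)*(n^2 - 8*n + 16) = n*(n - 4)*(n - 4)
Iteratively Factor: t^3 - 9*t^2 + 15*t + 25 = (t - 5)*(t^2 - 4*t - 5) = (t - 5)^2*(t + 1)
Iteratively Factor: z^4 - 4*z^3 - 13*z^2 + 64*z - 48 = (z - 1)*(z^3 - 3*z^2 - 16*z + 48) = (z - 4)*(z - 1)*(z^2 + z - 12) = (z - 4)*(z - 3)*(z - 1)*(z + 4)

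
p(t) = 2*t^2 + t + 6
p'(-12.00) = -47.00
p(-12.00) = 282.00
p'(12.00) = 49.00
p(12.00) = 306.00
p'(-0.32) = -0.28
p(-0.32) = 5.88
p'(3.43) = 14.72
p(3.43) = 32.96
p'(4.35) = 18.40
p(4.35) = 48.20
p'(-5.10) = -19.40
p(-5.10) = 52.92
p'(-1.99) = -6.96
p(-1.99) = 11.93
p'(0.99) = 4.96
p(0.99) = 8.95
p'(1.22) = 5.88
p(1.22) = 10.20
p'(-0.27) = -0.08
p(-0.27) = 5.88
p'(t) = 4*t + 1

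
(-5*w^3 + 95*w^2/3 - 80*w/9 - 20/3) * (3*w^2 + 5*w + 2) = -15*w^5 + 70*w^4 + 365*w^3/3 - 10*w^2/9 - 460*w/9 - 40/3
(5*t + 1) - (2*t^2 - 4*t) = -2*t^2 + 9*t + 1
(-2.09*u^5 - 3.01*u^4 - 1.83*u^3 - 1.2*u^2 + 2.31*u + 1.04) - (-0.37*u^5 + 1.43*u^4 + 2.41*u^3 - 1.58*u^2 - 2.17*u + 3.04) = -1.72*u^5 - 4.44*u^4 - 4.24*u^3 + 0.38*u^2 + 4.48*u - 2.0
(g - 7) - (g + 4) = -11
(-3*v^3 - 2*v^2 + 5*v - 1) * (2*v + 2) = -6*v^4 - 10*v^3 + 6*v^2 + 8*v - 2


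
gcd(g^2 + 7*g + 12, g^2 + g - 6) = g + 3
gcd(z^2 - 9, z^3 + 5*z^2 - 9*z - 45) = z^2 - 9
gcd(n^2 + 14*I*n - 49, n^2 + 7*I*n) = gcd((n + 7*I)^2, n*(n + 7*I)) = n + 7*I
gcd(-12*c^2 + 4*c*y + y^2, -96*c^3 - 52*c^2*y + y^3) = 6*c + y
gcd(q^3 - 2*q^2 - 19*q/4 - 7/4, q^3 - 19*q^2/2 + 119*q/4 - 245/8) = q - 7/2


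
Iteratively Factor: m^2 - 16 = (m - 4)*(m + 4)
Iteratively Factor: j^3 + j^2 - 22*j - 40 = (j + 4)*(j^2 - 3*j - 10) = (j - 5)*(j + 4)*(j + 2)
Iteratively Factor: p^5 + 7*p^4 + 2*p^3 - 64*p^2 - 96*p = (p + 2)*(p^4 + 5*p^3 - 8*p^2 - 48*p) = (p + 2)*(p + 4)*(p^3 + p^2 - 12*p) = (p + 2)*(p + 4)^2*(p^2 - 3*p) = p*(p + 2)*(p + 4)^2*(p - 3)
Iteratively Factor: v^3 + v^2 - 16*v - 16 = (v - 4)*(v^2 + 5*v + 4) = (v - 4)*(v + 1)*(v + 4)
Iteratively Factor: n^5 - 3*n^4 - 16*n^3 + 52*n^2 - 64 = (n + 1)*(n^4 - 4*n^3 - 12*n^2 + 64*n - 64) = (n - 2)*(n + 1)*(n^3 - 2*n^2 - 16*n + 32) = (n - 2)*(n + 1)*(n + 4)*(n^2 - 6*n + 8) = (n - 2)^2*(n + 1)*(n + 4)*(n - 4)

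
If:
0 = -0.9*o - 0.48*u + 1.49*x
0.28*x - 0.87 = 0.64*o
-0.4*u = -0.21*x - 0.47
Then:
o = -1.70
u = 0.76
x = -0.78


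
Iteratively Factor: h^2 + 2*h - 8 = (h + 4)*(h - 2)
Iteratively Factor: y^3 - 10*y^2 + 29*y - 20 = (y - 4)*(y^2 - 6*y + 5) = (y - 5)*(y - 4)*(y - 1)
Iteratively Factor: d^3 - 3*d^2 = (d)*(d^2 - 3*d) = d^2*(d - 3)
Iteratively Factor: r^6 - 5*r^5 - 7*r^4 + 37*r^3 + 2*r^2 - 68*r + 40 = (r - 2)*(r^5 - 3*r^4 - 13*r^3 + 11*r^2 + 24*r - 20) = (r - 2)*(r + 2)*(r^4 - 5*r^3 - 3*r^2 + 17*r - 10) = (r - 5)*(r - 2)*(r + 2)*(r^3 - 3*r + 2) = (r - 5)*(r - 2)*(r + 2)^2*(r^2 - 2*r + 1) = (r - 5)*(r - 2)*(r - 1)*(r + 2)^2*(r - 1)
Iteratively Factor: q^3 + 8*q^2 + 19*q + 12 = (q + 3)*(q^2 + 5*q + 4) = (q + 3)*(q + 4)*(q + 1)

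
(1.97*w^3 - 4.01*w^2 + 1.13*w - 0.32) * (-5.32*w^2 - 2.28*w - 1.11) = -10.4804*w^5 + 16.8416*w^4 + 0.9445*w^3 + 3.5771*w^2 - 0.5247*w + 0.3552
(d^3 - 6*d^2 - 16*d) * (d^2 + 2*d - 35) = d^5 - 4*d^4 - 63*d^3 + 178*d^2 + 560*d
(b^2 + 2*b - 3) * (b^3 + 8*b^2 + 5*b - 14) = b^5 + 10*b^4 + 18*b^3 - 28*b^2 - 43*b + 42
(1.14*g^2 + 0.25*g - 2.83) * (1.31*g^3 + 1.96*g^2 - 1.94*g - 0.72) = 1.4934*g^5 + 2.5619*g^4 - 5.4289*g^3 - 6.8526*g^2 + 5.3102*g + 2.0376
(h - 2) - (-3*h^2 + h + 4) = 3*h^2 - 6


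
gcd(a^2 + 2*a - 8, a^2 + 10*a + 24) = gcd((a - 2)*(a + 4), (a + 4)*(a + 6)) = a + 4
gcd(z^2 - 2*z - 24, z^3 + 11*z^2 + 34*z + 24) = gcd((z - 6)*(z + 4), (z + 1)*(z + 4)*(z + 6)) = z + 4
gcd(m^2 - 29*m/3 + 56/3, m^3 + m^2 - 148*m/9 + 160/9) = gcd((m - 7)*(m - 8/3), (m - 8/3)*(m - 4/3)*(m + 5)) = m - 8/3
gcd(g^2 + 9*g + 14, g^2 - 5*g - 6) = 1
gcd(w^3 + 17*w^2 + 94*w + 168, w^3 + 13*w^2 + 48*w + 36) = w + 6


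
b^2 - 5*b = b*(b - 5)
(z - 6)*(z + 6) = z^2 - 36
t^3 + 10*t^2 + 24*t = t*(t + 4)*(t + 6)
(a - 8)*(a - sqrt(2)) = a^2 - 8*a - sqrt(2)*a + 8*sqrt(2)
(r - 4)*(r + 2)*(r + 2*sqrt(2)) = r^3 - 2*r^2 + 2*sqrt(2)*r^2 - 8*r - 4*sqrt(2)*r - 16*sqrt(2)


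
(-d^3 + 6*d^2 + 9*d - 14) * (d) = -d^4 + 6*d^3 + 9*d^2 - 14*d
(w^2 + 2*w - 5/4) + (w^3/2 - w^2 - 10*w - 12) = w^3/2 - 8*w - 53/4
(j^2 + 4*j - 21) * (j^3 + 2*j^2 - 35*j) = j^5 + 6*j^4 - 48*j^3 - 182*j^2 + 735*j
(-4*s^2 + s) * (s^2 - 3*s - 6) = -4*s^4 + 13*s^3 + 21*s^2 - 6*s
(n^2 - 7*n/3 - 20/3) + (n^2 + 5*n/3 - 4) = 2*n^2 - 2*n/3 - 32/3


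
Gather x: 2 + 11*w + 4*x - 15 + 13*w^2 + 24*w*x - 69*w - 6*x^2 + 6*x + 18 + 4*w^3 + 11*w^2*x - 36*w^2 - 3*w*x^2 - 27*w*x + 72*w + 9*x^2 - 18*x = 4*w^3 - 23*w^2 + 14*w + x^2*(3 - 3*w) + x*(11*w^2 - 3*w - 8) + 5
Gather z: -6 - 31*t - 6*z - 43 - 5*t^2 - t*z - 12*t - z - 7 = -5*t^2 - 43*t + z*(-t - 7) - 56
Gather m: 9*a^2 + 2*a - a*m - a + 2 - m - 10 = 9*a^2 + a + m*(-a - 1) - 8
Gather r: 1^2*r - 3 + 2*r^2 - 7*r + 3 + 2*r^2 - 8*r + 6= 4*r^2 - 14*r + 6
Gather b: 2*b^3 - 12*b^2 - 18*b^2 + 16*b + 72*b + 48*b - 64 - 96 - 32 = 2*b^3 - 30*b^2 + 136*b - 192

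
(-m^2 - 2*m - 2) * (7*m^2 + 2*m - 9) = -7*m^4 - 16*m^3 - 9*m^2 + 14*m + 18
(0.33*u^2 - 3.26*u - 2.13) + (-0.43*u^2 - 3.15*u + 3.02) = -0.1*u^2 - 6.41*u + 0.89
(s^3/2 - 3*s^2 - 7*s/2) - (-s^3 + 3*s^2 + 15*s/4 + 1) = 3*s^3/2 - 6*s^2 - 29*s/4 - 1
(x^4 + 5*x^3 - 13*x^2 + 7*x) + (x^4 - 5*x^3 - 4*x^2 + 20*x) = 2*x^4 - 17*x^2 + 27*x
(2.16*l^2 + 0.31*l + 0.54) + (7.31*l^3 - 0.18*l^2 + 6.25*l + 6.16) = 7.31*l^3 + 1.98*l^2 + 6.56*l + 6.7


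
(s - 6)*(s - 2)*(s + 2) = s^3 - 6*s^2 - 4*s + 24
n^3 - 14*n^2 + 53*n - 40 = (n - 8)*(n - 5)*(n - 1)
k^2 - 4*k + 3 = (k - 3)*(k - 1)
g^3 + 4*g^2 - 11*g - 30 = (g - 3)*(g + 2)*(g + 5)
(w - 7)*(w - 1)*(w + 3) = w^3 - 5*w^2 - 17*w + 21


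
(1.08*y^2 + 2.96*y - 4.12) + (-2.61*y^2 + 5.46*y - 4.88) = -1.53*y^2 + 8.42*y - 9.0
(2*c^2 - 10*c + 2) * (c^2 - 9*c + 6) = 2*c^4 - 28*c^3 + 104*c^2 - 78*c + 12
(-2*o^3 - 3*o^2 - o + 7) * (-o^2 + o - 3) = 2*o^5 + o^4 + 4*o^3 + o^2 + 10*o - 21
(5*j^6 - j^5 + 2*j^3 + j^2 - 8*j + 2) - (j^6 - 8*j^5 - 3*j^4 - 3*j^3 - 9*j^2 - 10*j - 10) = 4*j^6 + 7*j^5 + 3*j^4 + 5*j^3 + 10*j^2 + 2*j + 12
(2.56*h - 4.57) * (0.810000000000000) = 2.0736*h - 3.7017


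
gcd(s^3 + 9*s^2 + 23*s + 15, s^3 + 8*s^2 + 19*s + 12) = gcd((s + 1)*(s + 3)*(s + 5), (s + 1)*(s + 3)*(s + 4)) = s^2 + 4*s + 3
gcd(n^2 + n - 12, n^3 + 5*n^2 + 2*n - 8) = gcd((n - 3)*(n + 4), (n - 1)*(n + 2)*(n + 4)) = n + 4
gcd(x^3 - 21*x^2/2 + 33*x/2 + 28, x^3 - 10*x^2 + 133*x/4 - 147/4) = x - 7/2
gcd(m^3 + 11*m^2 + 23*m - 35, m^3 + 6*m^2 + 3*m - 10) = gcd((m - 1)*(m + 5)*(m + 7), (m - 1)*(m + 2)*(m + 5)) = m^2 + 4*m - 5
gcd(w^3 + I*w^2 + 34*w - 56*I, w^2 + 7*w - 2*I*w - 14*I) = w - 2*I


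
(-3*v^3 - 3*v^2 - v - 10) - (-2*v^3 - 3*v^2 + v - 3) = -v^3 - 2*v - 7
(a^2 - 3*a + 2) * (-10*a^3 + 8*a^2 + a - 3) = -10*a^5 + 38*a^4 - 43*a^3 + 10*a^2 + 11*a - 6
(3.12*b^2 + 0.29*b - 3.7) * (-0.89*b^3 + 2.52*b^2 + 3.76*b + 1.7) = -2.7768*b^5 + 7.6043*b^4 + 15.755*b^3 - 2.9296*b^2 - 13.419*b - 6.29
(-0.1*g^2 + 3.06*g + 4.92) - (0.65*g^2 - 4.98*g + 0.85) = -0.75*g^2 + 8.04*g + 4.07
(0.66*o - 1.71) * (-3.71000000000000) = 6.3441 - 2.4486*o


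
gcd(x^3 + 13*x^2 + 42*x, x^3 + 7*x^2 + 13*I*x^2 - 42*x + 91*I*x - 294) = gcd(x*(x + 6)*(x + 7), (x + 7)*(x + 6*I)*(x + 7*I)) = x + 7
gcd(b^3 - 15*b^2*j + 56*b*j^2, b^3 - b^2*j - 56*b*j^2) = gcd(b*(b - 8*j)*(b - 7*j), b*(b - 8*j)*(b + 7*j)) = b^2 - 8*b*j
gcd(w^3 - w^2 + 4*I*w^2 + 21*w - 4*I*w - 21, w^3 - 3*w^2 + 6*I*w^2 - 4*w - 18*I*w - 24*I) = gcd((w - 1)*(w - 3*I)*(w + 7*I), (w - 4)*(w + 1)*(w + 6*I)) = 1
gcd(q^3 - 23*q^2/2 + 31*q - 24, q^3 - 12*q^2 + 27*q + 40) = q - 8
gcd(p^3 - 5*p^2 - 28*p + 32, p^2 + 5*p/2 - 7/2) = p - 1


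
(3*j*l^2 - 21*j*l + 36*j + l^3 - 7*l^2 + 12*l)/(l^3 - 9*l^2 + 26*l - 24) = (3*j + l)/(l - 2)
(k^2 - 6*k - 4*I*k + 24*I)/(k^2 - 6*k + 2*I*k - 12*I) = (k - 4*I)/(k + 2*I)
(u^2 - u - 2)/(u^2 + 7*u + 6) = (u - 2)/(u + 6)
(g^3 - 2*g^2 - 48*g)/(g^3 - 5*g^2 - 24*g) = (g + 6)/(g + 3)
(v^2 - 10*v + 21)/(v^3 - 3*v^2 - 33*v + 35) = (v - 3)/(v^2 + 4*v - 5)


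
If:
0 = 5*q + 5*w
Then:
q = -w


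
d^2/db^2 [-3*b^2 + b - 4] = -6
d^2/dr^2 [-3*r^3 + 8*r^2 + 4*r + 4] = 16 - 18*r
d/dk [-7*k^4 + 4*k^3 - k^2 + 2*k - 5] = -28*k^3 + 12*k^2 - 2*k + 2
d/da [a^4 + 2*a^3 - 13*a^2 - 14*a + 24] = 4*a^3 + 6*a^2 - 26*a - 14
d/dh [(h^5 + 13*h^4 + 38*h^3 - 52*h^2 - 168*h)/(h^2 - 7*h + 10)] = (3*h^4 + 10*h^3 - 157*h^2 - 680*h - 420)/(h^2 - 10*h + 25)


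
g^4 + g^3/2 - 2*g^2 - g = g*(g + 1/2)*(g - sqrt(2))*(g + sqrt(2))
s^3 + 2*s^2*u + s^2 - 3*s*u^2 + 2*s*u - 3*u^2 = (s + 1)*(s - u)*(s + 3*u)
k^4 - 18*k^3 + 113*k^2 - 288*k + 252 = (k - 7)*(k - 6)*(k - 3)*(k - 2)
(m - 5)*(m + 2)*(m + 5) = m^3 + 2*m^2 - 25*m - 50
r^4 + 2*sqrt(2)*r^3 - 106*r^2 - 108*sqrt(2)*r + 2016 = (r - 6*sqrt(2))*(r - 3*sqrt(2))*(r + 4*sqrt(2))*(r + 7*sqrt(2))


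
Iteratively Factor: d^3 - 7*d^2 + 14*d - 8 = (d - 2)*(d^2 - 5*d + 4) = (d - 2)*(d - 1)*(d - 4)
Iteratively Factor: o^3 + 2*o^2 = (o + 2)*(o^2) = o*(o + 2)*(o)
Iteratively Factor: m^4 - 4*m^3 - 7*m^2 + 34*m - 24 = (m - 2)*(m^3 - 2*m^2 - 11*m + 12) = (m - 2)*(m + 3)*(m^2 - 5*m + 4) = (m - 4)*(m - 2)*(m + 3)*(m - 1)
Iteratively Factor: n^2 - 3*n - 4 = (n - 4)*(n + 1)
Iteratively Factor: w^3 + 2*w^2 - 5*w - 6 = (w + 3)*(w^2 - w - 2) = (w + 1)*(w + 3)*(w - 2)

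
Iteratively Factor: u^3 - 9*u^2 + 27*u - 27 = (u - 3)*(u^2 - 6*u + 9) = (u - 3)^2*(u - 3)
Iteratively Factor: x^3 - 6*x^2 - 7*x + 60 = (x - 4)*(x^2 - 2*x - 15) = (x - 5)*(x - 4)*(x + 3)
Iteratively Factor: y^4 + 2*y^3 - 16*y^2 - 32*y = (y - 4)*(y^3 + 6*y^2 + 8*y) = (y - 4)*(y + 4)*(y^2 + 2*y) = y*(y - 4)*(y + 4)*(y + 2)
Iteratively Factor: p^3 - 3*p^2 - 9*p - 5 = (p + 1)*(p^2 - 4*p - 5) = (p + 1)^2*(p - 5)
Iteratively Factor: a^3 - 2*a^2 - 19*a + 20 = (a - 1)*(a^2 - a - 20) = (a - 5)*(a - 1)*(a + 4)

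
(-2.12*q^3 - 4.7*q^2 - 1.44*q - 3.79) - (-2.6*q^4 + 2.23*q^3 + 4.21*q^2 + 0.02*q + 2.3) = 2.6*q^4 - 4.35*q^3 - 8.91*q^2 - 1.46*q - 6.09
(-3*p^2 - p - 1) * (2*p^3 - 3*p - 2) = -6*p^5 - 2*p^4 + 7*p^3 + 9*p^2 + 5*p + 2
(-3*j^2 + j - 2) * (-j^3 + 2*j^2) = 3*j^5 - 7*j^4 + 4*j^3 - 4*j^2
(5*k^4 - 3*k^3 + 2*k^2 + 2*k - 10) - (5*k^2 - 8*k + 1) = 5*k^4 - 3*k^3 - 3*k^2 + 10*k - 11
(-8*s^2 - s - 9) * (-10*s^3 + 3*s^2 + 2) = 80*s^5 - 14*s^4 + 87*s^3 - 43*s^2 - 2*s - 18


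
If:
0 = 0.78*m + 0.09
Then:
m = -0.12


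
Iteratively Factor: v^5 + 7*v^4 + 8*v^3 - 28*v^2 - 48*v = (v + 4)*(v^4 + 3*v^3 - 4*v^2 - 12*v) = (v - 2)*(v + 4)*(v^3 + 5*v^2 + 6*v) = (v - 2)*(v + 3)*(v + 4)*(v^2 + 2*v) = (v - 2)*(v + 2)*(v + 3)*(v + 4)*(v)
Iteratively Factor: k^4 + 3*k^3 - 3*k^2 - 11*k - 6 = (k + 1)*(k^3 + 2*k^2 - 5*k - 6) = (k - 2)*(k + 1)*(k^2 + 4*k + 3) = (k - 2)*(k + 1)^2*(k + 3)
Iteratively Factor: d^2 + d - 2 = (d - 1)*(d + 2)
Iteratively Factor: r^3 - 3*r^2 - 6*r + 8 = (r - 4)*(r^2 + r - 2) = (r - 4)*(r + 2)*(r - 1)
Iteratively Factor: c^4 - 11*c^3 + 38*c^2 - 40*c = (c - 5)*(c^3 - 6*c^2 + 8*c) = (c - 5)*(c - 4)*(c^2 - 2*c) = c*(c - 5)*(c - 4)*(c - 2)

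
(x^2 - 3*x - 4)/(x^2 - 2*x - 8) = (x + 1)/(x + 2)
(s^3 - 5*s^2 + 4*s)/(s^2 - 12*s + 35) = s*(s^2 - 5*s + 4)/(s^2 - 12*s + 35)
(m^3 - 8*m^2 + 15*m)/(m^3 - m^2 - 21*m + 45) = m*(m - 5)/(m^2 + 2*m - 15)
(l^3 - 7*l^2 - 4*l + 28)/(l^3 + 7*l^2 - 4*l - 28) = (l - 7)/(l + 7)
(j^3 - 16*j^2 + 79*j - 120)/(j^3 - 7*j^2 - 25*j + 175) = (j^2 - 11*j + 24)/(j^2 - 2*j - 35)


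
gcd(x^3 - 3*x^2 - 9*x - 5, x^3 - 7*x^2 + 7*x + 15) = x^2 - 4*x - 5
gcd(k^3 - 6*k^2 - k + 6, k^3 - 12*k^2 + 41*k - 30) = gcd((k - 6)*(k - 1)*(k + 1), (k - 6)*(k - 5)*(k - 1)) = k^2 - 7*k + 6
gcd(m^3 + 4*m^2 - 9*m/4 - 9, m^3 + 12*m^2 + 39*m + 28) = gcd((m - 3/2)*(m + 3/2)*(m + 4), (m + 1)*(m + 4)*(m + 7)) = m + 4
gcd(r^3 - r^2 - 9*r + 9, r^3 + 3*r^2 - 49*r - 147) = r + 3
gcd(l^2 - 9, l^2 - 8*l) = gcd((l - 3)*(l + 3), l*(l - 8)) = 1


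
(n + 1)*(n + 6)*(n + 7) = n^3 + 14*n^2 + 55*n + 42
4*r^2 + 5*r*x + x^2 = (r + x)*(4*r + x)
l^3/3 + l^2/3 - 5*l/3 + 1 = (l/3 + 1)*(l - 1)^2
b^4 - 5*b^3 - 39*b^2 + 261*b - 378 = (b - 6)*(b - 3)^2*(b + 7)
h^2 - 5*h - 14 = (h - 7)*(h + 2)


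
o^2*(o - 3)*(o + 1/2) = o^4 - 5*o^3/2 - 3*o^2/2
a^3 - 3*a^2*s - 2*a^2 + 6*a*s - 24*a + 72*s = (a - 6)*(a + 4)*(a - 3*s)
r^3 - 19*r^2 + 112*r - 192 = (r - 8)^2*(r - 3)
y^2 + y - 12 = (y - 3)*(y + 4)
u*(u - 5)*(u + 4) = u^3 - u^2 - 20*u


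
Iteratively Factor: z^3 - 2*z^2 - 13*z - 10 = (z - 5)*(z^2 + 3*z + 2) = (z - 5)*(z + 2)*(z + 1)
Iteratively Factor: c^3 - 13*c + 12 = (c - 3)*(c^2 + 3*c - 4) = (c - 3)*(c + 4)*(c - 1)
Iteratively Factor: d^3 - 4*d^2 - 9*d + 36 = (d - 3)*(d^2 - d - 12) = (d - 3)*(d + 3)*(d - 4)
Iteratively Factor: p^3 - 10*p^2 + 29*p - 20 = (p - 5)*(p^2 - 5*p + 4) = (p - 5)*(p - 1)*(p - 4)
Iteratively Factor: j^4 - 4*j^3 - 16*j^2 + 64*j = (j - 4)*(j^3 - 16*j) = j*(j - 4)*(j^2 - 16) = j*(j - 4)^2*(j + 4)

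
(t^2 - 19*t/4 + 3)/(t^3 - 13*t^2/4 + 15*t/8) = 2*(t - 4)/(t*(2*t - 5))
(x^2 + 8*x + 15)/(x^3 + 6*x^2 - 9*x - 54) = (x + 5)/(x^2 + 3*x - 18)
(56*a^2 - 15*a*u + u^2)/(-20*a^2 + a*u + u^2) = (56*a^2 - 15*a*u + u^2)/(-20*a^2 + a*u + u^2)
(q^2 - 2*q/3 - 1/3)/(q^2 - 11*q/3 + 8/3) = (3*q + 1)/(3*q - 8)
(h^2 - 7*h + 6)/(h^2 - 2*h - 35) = (-h^2 + 7*h - 6)/(-h^2 + 2*h + 35)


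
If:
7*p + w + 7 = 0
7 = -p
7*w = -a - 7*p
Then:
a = -245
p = -7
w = 42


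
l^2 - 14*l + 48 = (l - 8)*(l - 6)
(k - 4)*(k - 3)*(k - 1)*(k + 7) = k^4 - k^3 - 37*k^2 + 121*k - 84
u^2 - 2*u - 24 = (u - 6)*(u + 4)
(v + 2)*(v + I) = v^2 + 2*v + I*v + 2*I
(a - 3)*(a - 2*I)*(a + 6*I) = a^3 - 3*a^2 + 4*I*a^2 + 12*a - 12*I*a - 36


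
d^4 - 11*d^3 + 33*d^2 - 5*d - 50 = (d - 5)^2*(d - 2)*(d + 1)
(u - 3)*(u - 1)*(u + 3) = u^3 - u^2 - 9*u + 9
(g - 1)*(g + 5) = g^2 + 4*g - 5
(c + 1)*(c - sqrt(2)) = c^2 - sqrt(2)*c + c - sqrt(2)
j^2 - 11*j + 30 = (j - 6)*(j - 5)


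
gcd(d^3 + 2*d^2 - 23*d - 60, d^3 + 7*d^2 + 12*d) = d^2 + 7*d + 12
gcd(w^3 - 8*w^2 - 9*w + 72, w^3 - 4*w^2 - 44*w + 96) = w - 8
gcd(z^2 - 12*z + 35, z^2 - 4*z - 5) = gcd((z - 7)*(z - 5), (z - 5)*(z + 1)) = z - 5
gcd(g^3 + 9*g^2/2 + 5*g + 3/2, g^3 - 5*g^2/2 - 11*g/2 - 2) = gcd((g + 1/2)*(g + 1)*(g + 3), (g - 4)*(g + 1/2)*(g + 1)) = g^2 + 3*g/2 + 1/2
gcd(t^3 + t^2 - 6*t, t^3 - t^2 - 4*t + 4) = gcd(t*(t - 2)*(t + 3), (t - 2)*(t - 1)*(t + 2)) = t - 2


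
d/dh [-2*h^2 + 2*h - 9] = 2 - 4*h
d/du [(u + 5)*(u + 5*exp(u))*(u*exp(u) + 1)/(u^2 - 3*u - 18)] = (-(u + 5)*(u + 5*exp(u))*(2*u - 3)*(u*exp(u) + 1) + (-u^2 + 3*u + 18)*(-(u + 1)*(u + 5)*(u + 5*exp(u))*exp(u) - (u + 5)*(u*exp(u) + 1)*(5*exp(u) + 1) - (u + 5*exp(u))*(u*exp(u) + 1)))/(-u^2 + 3*u + 18)^2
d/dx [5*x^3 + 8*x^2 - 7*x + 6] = 15*x^2 + 16*x - 7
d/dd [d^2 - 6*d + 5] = 2*d - 6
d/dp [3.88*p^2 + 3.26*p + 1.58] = 7.76*p + 3.26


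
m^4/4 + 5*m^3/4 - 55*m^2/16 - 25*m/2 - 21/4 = (m/4 + 1/2)*(m - 7/2)*(m + 1/2)*(m + 6)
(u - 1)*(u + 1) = u^2 - 1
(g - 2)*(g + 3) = g^2 + g - 6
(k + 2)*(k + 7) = k^2 + 9*k + 14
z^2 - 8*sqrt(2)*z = z*(z - 8*sqrt(2))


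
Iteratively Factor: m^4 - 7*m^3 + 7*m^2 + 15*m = (m - 5)*(m^3 - 2*m^2 - 3*m) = (m - 5)*(m + 1)*(m^2 - 3*m) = (m - 5)*(m - 3)*(m + 1)*(m)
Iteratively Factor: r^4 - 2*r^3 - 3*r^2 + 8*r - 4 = (r - 1)*(r^3 - r^2 - 4*r + 4) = (r - 1)*(r + 2)*(r^2 - 3*r + 2) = (r - 1)^2*(r + 2)*(r - 2)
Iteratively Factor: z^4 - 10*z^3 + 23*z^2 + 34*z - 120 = (z + 2)*(z^3 - 12*z^2 + 47*z - 60) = (z - 5)*(z + 2)*(z^2 - 7*z + 12) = (z - 5)*(z - 4)*(z + 2)*(z - 3)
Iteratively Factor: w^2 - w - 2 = (w - 2)*(w + 1)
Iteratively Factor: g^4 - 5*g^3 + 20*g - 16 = (g - 1)*(g^3 - 4*g^2 - 4*g + 16) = (g - 1)*(g + 2)*(g^2 - 6*g + 8) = (g - 4)*(g - 1)*(g + 2)*(g - 2)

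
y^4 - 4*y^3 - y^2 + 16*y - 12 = (y - 3)*(y - 2)*(y - 1)*(y + 2)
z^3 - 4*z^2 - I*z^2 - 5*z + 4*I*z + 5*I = (z - 5)*(z + 1)*(z - I)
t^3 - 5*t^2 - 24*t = t*(t - 8)*(t + 3)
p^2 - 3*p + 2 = (p - 2)*(p - 1)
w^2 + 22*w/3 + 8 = (w + 4/3)*(w + 6)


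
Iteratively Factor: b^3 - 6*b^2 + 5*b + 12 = (b - 3)*(b^2 - 3*b - 4) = (b - 3)*(b + 1)*(b - 4)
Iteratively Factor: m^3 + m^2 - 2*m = (m + 2)*(m^2 - m) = m*(m + 2)*(m - 1)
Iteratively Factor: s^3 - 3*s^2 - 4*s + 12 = (s + 2)*(s^2 - 5*s + 6) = (s - 3)*(s + 2)*(s - 2)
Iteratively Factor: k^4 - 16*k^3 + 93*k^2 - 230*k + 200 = (k - 5)*(k^3 - 11*k^2 + 38*k - 40) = (k - 5)*(k - 2)*(k^2 - 9*k + 20) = (k - 5)*(k - 4)*(k - 2)*(k - 5)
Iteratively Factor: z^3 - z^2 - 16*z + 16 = (z - 4)*(z^2 + 3*z - 4) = (z - 4)*(z + 4)*(z - 1)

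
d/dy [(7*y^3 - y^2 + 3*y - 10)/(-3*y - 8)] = (-42*y^3 - 165*y^2 + 16*y - 54)/(9*y^2 + 48*y + 64)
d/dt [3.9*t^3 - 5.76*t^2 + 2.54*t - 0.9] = 11.7*t^2 - 11.52*t + 2.54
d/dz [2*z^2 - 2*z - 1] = 4*z - 2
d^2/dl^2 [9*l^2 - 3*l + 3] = 18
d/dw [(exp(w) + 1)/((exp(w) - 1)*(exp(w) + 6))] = (-exp(2*w) - 2*exp(w) - 11)*exp(w)/(exp(4*w) + 10*exp(3*w) + 13*exp(2*w) - 60*exp(w) + 36)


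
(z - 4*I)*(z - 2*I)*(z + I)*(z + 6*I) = z^4 + I*z^3 + 28*z^2 - 20*I*z + 48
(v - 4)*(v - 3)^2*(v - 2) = v^4 - 12*v^3 + 53*v^2 - 102*v + 72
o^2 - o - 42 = (o - 7)*(o + 6)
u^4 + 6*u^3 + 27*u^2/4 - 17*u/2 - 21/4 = (u - 1)*(u + 1/2)*(u + 3)*(u + 7/2)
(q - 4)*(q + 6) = q^2 + 2*q - 24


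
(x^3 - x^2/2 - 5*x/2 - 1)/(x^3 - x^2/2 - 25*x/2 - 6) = (x^2 - x - 2)/(x^2 - x - 12)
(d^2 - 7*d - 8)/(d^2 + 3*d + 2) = (d - 8)/(d + 2)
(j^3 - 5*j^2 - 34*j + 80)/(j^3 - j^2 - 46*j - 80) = (j - 2)/(j + 2)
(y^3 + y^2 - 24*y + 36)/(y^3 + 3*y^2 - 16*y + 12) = (y - 3)/(y - 1)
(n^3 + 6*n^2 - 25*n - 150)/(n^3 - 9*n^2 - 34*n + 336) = (n^2 - 25)/(n^2 - 15*n + 56)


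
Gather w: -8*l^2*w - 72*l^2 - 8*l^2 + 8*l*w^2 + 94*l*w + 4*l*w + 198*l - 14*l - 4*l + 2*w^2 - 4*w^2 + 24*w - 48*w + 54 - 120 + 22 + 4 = -80*l^2 + 180*l + w^2*(8*l - 2) + w*(-8*l^2 + 98*l - 24) - 40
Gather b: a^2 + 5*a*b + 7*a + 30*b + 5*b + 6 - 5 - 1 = a^2 + 7*a + b*(5*a + 35)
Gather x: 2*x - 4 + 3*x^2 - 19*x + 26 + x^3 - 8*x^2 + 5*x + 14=x^3 - 5*x^2 - 12*x + 36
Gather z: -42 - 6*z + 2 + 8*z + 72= 2*z + 32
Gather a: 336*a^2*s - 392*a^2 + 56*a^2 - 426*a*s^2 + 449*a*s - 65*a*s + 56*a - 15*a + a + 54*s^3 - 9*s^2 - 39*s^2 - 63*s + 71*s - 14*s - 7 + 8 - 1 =a^2*(336*s - 336) + a*(-426*s^2 + 384*s + 42) + 54*s^3 - 48*s^2 - 6*s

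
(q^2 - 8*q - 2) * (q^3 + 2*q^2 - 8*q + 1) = q^5 - 6*q^4 - 26*q^3 + 61*q^2 + 8*q - 2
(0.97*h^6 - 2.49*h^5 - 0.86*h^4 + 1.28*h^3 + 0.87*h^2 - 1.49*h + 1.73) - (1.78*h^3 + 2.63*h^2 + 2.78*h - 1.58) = 0.97*h^6 - 2.49*h^5 - 0.86*h^4 - 0.5*h^3 - 1.76*h^2 - 4.27*h + 3.31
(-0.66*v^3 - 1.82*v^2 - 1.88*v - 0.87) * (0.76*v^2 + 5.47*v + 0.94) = -0.5016*v^5 - 4.9934*v^4 - 12.0046*v^3 - 12.6556*v^2 - 6.5261*v - 0.8178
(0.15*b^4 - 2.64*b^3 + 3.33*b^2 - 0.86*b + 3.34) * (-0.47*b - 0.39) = -0.0705*b^5 + 1.1823*b^4 - 0.5355*b^3 - 0.8945*b^2 - 1.2344*b - 1.3026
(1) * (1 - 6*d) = 1 - 6*d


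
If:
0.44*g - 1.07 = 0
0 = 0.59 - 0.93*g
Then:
No Solution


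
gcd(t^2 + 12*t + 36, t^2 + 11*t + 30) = t + 6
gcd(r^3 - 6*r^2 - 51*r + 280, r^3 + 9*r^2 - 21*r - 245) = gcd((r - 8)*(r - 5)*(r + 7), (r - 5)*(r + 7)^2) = r^2 + 2*r - 35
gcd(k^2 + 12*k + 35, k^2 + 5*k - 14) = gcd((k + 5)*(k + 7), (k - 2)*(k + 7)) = k + 7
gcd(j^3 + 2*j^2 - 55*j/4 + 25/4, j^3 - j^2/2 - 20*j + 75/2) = j^2 + 5*j/2 - 25/2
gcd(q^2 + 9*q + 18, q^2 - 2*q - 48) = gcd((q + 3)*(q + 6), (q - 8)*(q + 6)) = q + 6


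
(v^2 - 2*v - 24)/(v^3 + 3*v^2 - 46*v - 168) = (v - 6)/(v^2 - v - 42)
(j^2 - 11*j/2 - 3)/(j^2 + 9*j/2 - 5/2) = (2*j^2 - 11*j - 6)/(2*j^2 + 9*j - 5)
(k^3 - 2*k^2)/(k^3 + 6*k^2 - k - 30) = k^2/(k^2 + 8*k + 15)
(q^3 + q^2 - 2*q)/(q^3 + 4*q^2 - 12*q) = (q^2 + q - 2)/(q^2 + 4*q - 12)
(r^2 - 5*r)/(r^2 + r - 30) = r/(r + 6)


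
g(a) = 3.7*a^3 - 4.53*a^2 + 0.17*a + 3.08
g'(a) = 11.1*a^2 - 9.06*a + 0.17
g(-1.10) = -7.51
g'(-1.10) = 23.57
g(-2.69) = -102.18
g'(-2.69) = 104.86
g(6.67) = 900.62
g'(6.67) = 433.57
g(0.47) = 2.54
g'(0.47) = -1.64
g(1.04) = 2.52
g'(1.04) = 2.75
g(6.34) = 764.98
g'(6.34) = 388.90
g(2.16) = 19.60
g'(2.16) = 32.39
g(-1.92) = -40.13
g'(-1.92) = 58.48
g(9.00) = 2334.98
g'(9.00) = 817.73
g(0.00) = 3.08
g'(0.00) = 0.17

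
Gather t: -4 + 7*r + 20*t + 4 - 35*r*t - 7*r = t*(20 - 35*r)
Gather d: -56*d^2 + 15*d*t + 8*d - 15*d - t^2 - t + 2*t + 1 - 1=-56*d^2 + d*(15*t - 7) - t^2 + t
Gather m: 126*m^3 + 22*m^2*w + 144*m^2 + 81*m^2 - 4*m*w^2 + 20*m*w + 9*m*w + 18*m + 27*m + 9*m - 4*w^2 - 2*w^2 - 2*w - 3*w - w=126*m^3 + m^2*(22*w + 225) + m*(-4*w^2 + 29*w + 54) - 6*w^2 - 6*w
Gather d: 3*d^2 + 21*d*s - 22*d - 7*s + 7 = 3*d^2 + d*(21*s - 22) - 7*s + 7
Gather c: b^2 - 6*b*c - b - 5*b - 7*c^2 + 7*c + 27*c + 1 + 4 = b^2 - 6*b - 7*c^2 + c*(34 - 6*b) + 5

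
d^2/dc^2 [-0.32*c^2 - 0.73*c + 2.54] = -0.640000000000000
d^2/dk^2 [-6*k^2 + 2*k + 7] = -12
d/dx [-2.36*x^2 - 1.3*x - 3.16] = -4.72*x - 1.3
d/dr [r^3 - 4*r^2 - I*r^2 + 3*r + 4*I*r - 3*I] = 3*r^2 - 8*r - 2*I*r + 3 + 4*I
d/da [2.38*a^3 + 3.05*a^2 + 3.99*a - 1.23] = 7.14*a^2 + 6.1*a + 3.99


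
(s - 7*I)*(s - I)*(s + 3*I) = s^3 - 5*I*s^2 + 17*s - 21*I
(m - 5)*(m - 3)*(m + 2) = m^3 - 6*m^2 - m + 30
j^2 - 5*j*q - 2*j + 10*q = (j - 2)*(j - 5*q)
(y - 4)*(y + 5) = y^2 + y - 20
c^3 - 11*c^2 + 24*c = c*(c - 8)*(c - 3)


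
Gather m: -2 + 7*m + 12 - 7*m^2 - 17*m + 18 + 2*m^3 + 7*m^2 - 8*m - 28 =2*m^3 - 18*m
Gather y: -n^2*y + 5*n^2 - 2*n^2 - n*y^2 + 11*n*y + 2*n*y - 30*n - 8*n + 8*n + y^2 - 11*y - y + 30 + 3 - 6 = 3*n^2 - 30*n + y^2*(1 - n) + y*(-n^2 + 13*n - 12) + 27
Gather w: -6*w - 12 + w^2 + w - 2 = w^2 - 5*w - 14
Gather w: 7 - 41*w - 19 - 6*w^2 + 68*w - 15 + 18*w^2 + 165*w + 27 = 12*w^2 + 192*w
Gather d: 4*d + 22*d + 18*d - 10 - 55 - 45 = 44*d - 110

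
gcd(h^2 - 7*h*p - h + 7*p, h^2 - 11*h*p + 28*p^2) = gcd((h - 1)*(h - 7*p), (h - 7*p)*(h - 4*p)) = -h + 7*p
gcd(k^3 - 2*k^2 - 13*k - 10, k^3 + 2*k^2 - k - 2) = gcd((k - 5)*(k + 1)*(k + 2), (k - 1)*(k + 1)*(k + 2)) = k^2 + 3*k + 2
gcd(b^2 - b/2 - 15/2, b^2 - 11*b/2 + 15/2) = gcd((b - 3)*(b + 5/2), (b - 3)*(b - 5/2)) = b - 3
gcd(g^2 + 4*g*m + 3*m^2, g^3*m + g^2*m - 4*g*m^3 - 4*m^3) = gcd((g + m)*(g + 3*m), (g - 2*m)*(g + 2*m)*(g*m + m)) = 1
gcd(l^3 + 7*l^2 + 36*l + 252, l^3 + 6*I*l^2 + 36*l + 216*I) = l^2 + 36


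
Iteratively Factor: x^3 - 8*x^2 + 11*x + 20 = (x + 1)*(x^2 - 9*x + 20) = (x - 4)*(x + 1)*(x - 5)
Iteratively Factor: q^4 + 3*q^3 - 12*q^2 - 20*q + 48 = (q - 2)*(q^3 + 5*q^2 - 2*q - 24) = (q - 2)*(q + 3)*(q^2 + 2*q - 8) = (q - 2)^2*(q + 3)*(q + 4)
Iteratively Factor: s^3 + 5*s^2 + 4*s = (s + 4)*(s^2 + s) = (s + 1)*(s + 4)*(s)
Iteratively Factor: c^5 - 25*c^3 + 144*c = (c + 3)*(c^4 - 3*c^3 - 16*c^2 + 48*c) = (c - 3)*(c + 3)*(c^3 - 16*c) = (c - 3)*(c + 3)*(c + 4)*(c^2 - 4*c) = c*(c - 3)*(c + 3)*(c + 4)*(c - 4)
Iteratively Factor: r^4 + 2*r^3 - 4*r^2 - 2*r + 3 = (r + 1)*(r^3 + r^2 - 5*r + 3) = (r - 1)*(r + 1)*(r^2 + 2*r - 3) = (r - 1)*(r + 1)*(r + 3)*(r - 1)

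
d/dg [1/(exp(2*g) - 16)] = -2*exp(2*g)/(exp(2*g) - 16)^2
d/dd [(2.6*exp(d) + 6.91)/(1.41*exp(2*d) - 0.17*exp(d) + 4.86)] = (-3.666*exp(2*d) - 19.4862*exp(d) + 13.8107)*exp(d)/(1.9881*exp(4*d) - 0.4794*exp(3*d) + 13.7341*exp(2*d) - 1.6524*exp(d) + 23.6196)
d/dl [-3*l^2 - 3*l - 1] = -6*l - 3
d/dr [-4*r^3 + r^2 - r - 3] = -12*r^2 + 2*r - 1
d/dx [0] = 0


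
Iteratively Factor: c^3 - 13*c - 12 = (c - 4)*(c^2 + 4*c + 3) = (c - 4)*(c + 1)*(c + 3)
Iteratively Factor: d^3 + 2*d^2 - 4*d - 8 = (d + 2)*(d^2 - 4) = (d + 2)^2*(d - 2)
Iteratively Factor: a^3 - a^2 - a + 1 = (a - 1)*(a^2 - 1) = (a - 1)^2*(a + 1)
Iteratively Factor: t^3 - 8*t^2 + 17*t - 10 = (t - 5)*(t^2 - 3*t + 2) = (t - 5)*(t - 2)*(t - 1)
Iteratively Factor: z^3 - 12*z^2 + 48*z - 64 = (z - 4)*(z^2 - 8*z + 16) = (z - 4)^2*(z - 4)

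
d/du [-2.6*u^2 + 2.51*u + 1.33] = 2.51 - 5.2*u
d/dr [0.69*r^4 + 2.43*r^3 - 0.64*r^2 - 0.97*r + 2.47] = 2.76*r^3 + 7.29*r^2 - 1.28*r - 0.97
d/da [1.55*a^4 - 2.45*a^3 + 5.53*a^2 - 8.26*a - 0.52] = 6.2*a^3 - 7.35*a^2 + 11.06*a - 8.26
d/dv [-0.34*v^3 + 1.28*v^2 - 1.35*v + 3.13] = -1.02*v^2 + 2.56*v - 1.35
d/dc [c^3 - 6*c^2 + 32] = 3*c*(c - 4)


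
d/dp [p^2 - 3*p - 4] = 2*p - 3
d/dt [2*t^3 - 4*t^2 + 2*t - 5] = 6*t^2 - 8*t + 2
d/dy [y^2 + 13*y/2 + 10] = 2*y + 13/2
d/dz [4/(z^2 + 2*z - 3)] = 8*(-z - 1)/(z^2 + 2*z - 3)^2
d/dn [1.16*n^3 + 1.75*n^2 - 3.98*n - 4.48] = 3.48*n^2 + 3.5*n - 3.98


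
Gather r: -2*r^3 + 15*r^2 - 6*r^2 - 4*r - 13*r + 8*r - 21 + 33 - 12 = -2*r^3 + 9*r^2 - 9*r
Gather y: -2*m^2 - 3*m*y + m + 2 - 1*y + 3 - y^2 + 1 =-2*m^2 + m - y^2 + y*(-3*m - 1) + 6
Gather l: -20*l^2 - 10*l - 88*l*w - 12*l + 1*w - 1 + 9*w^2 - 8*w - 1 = -20*l^2 + l*(-88*w - 22) + 9*w^2 - 7*w - 2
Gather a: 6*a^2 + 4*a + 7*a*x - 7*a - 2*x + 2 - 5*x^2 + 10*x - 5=6*a^2 + a*(7*x - 3) - 5*x^2 + 8*x - 3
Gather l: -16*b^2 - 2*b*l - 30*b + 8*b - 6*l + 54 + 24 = -16*b^2 - 22*b + l*(-2*b - 6) + 78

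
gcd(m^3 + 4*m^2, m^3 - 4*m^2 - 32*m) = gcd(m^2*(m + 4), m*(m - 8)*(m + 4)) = m^2 + 4*m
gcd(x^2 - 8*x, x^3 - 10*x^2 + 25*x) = x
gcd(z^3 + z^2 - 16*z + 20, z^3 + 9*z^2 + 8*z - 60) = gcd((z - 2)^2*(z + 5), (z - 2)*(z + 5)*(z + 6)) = z^2 + 3*z - 10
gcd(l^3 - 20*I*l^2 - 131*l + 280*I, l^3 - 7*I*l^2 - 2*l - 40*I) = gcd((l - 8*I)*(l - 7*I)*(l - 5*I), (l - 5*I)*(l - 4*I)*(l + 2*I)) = l - 5*I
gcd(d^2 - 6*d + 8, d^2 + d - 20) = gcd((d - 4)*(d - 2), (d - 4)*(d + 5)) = d - 4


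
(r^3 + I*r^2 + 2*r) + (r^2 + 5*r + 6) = r^3 + r^2 + I*r^2 + 7*r + 6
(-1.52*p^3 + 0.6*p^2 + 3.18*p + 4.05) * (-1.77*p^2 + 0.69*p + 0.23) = 2.6904*p^5 - 2.1108*p^4 - 5.5642*p^3 - 4.8363*p^2 + 3.5259*p + 0.9315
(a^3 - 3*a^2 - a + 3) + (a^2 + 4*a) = a^3 - 2*a^2 + 3*a + 3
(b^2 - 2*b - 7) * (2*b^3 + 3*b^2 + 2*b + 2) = 2*b^5 - b^4 - 18*b^3 - 23*b^2 - 18*b - 14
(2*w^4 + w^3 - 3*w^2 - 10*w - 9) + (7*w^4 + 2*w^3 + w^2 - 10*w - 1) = 9*w^4 + 3*w^3 - 2*w^2 - 20*w - 10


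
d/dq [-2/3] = 0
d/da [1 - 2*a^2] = -4*a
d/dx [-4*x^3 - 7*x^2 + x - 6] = -12*x^2 - 14*x + 1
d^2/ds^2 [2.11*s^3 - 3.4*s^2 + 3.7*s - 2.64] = 12.66*s - 6.8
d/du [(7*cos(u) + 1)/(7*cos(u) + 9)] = -56*sin(u)/(7*cos(u) + 9)^2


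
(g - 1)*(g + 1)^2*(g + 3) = g^4 + 4*g^3 + 2*g^2 - 4*g - 3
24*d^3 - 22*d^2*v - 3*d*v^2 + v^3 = (-6*d + v)*(-d + v)*(4*d + v)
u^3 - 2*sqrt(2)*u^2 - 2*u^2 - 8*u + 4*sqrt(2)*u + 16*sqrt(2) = (u - 4)*(u + 2)*(u - 2*sqrt(2))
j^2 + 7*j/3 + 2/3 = (j + 1/3)*(j + 2)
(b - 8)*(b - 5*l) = b^2 - 5*b*l - 8*b + 40*l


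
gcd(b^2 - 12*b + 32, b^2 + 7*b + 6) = 1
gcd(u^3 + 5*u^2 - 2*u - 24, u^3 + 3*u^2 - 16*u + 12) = u - 2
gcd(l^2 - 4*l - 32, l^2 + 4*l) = l + 4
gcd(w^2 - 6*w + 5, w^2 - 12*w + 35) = w - 5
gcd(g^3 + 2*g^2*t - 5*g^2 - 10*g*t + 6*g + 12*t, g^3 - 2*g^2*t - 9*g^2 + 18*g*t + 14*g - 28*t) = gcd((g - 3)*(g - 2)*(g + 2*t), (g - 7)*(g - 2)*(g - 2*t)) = g - 2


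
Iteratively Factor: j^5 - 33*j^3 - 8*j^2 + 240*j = (j + 4)*(j^4 - 4*j^3 - 17*j^2 + 60*j) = (j - 5)*(j + 4)*(j^3 + j^2 - 12*j) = (j - 5)*(j + 4)^2*(j^2 - 3*j) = (j - 5)*(j - 3)*(j + 4)^2*(j)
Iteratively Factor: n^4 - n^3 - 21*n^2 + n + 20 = (n + 4)*(n^3 - 5*n^2 - n + 5) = (n - 1)*(n + 4)*(n^2 - 4*n - 5) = (n - 1)*(n + 1)*(n + 4)*(n - 5)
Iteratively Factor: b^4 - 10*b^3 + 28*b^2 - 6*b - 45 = (b - 3)*(b^3 - 7*b^2 + 7*b + 15) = (b - 5)*(b - 3)*(b^2 - 2*b - 3) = (b - 5)*(b - 3)*(b + 1)*(b - 3)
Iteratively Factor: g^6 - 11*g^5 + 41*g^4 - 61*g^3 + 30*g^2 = (g - 2)*(g^5 - 9*g^4 + 23*g^3 - 15*g^2) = (g - 5)*(g - 2)*(g^4 - 4*g^3 + 3*g^2) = g*(g - 5)*(g - 2)*(g^3 - 4*g^2 + 3*g) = g^2*(g - 5)*(g - 2)*(g^2 - 4*g + 3) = g^2*(g - 5)*(g - 2)*(g - 1)*(g - 3)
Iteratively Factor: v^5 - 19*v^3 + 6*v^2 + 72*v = (v - 3)*(v^4 + 3*v^3 - 10*v^2 - 24*v) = (v - 3)*(v + 2)*(v^3 + v^2 - 12*v) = v*(v - 3)*(v + 2)*(v^2 + v - 12) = v*(v - 3)^2*(v + 2)*(v + 4)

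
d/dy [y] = 1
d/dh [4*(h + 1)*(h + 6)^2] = 4*(h + 6)*(3*h + 8)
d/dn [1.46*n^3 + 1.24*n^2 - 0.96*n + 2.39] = 4.38*n^2 + 2.48*n - 0.96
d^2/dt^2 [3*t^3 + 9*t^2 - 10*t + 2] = 18*t + 18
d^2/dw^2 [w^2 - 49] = 2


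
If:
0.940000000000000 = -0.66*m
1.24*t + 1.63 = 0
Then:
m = -1.42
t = -1.31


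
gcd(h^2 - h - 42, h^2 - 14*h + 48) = 1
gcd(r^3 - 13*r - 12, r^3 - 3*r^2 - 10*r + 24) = r^2 - r - 12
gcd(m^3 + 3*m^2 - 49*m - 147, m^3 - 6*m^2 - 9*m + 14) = m - 7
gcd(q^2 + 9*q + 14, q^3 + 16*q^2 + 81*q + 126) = q + 7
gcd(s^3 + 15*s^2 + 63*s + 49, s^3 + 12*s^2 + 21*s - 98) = s^2 + 14*s + 49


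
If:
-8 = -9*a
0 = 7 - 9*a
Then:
No Solution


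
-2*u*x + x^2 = x*(-2*u + x)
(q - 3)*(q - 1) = q^2 - 4*q + 3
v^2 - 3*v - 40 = (v - 8)*(v + 5)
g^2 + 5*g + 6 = (g + 2)*(g + 3)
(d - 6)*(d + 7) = d^2 + d - 42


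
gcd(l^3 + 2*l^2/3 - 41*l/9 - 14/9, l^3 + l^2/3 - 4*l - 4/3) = l^2 - 5*l/3 - 2/3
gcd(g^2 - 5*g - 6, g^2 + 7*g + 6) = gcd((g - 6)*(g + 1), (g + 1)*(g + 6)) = g + 1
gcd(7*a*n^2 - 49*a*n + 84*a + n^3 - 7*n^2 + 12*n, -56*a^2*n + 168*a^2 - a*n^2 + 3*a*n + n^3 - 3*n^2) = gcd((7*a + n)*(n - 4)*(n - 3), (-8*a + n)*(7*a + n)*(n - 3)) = 7*a*n - 21*a + n^2 - 3*n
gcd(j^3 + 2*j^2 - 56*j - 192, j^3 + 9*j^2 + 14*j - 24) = j^2 + 10*j + 24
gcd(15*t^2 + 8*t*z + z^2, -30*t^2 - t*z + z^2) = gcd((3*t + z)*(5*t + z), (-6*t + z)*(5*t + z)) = 5*t + z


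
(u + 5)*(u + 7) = u^2 + 12*u + 35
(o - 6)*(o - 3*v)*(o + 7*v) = o^3 + 4*o^2*v - 6*o^2 - 21*o*v^2 - 24*o*v + 126*v^2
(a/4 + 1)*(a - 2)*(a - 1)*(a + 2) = a^4/4 + 3*a^3/4 - 2*a^2 - 3*a + 4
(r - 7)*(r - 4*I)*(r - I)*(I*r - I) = I*r^4 + 5*r^3 - 8*I*r^3 - 40*r^2 + 3*I*r^2 + 35*r + 32*I*r - 28*I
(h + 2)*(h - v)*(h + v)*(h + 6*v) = h^4 + 6*h^3*v + 2*h^3 - h^2*v^2 + 12*h^2*v - 6*h*v^3 - 2*h*v^2 - 12*v^3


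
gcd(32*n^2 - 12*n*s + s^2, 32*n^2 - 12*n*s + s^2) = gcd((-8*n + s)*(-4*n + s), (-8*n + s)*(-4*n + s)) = 32*n^2 - 12*n*s + s^2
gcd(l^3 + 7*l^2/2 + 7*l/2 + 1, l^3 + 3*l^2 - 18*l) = 1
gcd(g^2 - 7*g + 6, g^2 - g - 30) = g - 6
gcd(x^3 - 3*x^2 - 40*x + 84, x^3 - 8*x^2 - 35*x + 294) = x^2 - x - 42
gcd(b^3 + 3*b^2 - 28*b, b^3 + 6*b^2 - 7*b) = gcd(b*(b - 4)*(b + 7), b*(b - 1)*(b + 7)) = b^2 + 7*b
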